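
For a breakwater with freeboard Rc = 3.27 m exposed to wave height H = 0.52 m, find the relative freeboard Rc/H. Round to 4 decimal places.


Relative freeboard = Rc / H
= 3.27 / 0.52
= 6.2885

6.2885


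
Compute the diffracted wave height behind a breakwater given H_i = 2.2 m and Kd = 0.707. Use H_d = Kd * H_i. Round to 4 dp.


H_d = Kd * H_i
H_d = 0.707 * 2.2
H_d = 1.5554 m

1.5554


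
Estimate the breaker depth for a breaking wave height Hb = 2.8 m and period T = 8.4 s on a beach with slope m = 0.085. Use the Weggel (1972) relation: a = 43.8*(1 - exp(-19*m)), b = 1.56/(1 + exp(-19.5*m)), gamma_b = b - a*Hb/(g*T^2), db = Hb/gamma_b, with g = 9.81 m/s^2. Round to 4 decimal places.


a = 43.8 * (1 - exp(-19 * m))
exp(-19 * 0.085) = exp(-1.6150) = 0.198891
a = 43.8 * (1 - 0.198891) = 35.088589
b = 1.56 / (1 + exp(-19.5 * m))
exp(-19.5 * 0.085) = exp(-1.6575) = 0.190615
b = 1.56 / (1 + 0.190615) = 1.310247
Hb / (g * T^2) = 2.8 / (9.81 * 8.4^2) = 2.8 / 692.1936 = 0.00404511
gamma_b = b - a * Hb/(g*T^2) = 1.310247 - 35.088589 * 0.00404511 = 1.168310
db = Hb / gamma_b = 2.8 / 1.168310
db = 2.3966 m

2.3966


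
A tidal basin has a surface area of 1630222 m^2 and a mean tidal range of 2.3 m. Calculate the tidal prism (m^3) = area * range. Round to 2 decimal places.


Tidal prism = Area * Tidal range
P = 1630222 * 2.3
P = 3749510.60 m^3

3749510.60


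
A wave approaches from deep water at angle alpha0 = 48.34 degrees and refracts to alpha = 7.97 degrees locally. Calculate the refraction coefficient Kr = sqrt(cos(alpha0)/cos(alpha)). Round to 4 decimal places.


Kr = sqrt(cos(alpha0) / cos(alpha))
cos(48.34) = 0.664709
cos(7.97) = 0.990341
Kr = sqrt(0.664709 / 0.990341)
Kr = sqrt(0.671192)
Kr = 0.8193

0.8193


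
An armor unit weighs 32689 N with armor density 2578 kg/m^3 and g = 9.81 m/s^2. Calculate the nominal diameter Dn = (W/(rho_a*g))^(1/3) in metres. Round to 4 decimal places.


V = W / (rho_a * g)
V = 32689 / (2578 * 9.81)
V = 32689 / 25290.18
V = 1.292557 m^3
Dn = V^(1/3) = 1.292557^(1/3)
Dn = 1.0893 m

1.0893


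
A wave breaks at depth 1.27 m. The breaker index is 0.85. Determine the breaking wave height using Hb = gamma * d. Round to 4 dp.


Hb = gamma * d
Hb = 0.85 * 1.27
Hb = 1.0795 m

1.0795


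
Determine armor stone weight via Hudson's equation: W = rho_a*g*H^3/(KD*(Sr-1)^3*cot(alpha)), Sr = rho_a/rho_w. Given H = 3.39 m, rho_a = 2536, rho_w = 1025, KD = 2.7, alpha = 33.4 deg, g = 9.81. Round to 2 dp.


Sr = rho_a / rho_w = 2536 / 1025 = 2.474146
(Sr - 1) = 1.474146
(Sr - 1)^3 = 3.203478
cot(33.4) = 1 / tan(33.4) = 1 / 0.659379 = 1.516580
Numerator = 2536 * 9.81 * 3.39^3 = 969208.8056
Denominator = 2.7 * 3.203478 * 1.516580 = 13.117491
W = 969208.8056 / 13.117491
W = 73886.75 N

73886.75


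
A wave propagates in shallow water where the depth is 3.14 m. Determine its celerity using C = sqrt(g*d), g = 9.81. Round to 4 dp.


Using the shallow-water approximation:
C = sqrt(g * d) = sqrt(9.81 * 3.14)
C = sqrt(30.8034)
C = 5.5501 m/s

5.5501


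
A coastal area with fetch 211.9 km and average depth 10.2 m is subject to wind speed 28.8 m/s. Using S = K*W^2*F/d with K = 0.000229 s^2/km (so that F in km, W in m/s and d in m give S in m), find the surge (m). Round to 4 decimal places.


S = K * W^2 * F / d
W^2 = 28.8^2 = 829.44
S = 0.000229 * 829.44 * 211.9 / 10.2
Numerator = 0.000229 * 829.44 * 211.9 = 40.248659
S = 40.248659 / 10.2 = 3.9459 m

3.9459


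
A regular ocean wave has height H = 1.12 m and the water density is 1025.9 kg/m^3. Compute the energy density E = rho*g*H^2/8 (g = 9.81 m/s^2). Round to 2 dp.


E = (1/8) * rho * g * H^2
E = (1/8) * 1025.9 * 9.81 * 1.12^2
E = 0.125 * 1025.9 * 9.81 * 1.2544
E = 1578.05 J/m^2

1578.05


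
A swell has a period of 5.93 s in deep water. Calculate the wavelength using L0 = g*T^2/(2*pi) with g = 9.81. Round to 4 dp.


L0 = g * T^2 / (2 * pi)
L0 = 9.81 * 5.93^2 / (2 * pi)
L0 = 9.81 * 35.1649 / 6.28319
L0 = 344.9677 / 6.28319
L0 = 54.9033 m

54.9033


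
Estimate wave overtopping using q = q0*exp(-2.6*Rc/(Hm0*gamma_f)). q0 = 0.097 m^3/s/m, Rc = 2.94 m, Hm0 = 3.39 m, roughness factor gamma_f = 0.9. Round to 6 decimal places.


q = q0 * exp(-2.6 * Rc / (Hm0 * gamma_f))
Exponent = -2.6 * 2.94 / (3.39 * 0.9)
= -2.6 * 2.94 / 3.0510
= -2.505408
exp(-2.505408) = 0.081642
q = 0.097 * 0.081642
q = 0.007919 m^3/s/m

0.007919


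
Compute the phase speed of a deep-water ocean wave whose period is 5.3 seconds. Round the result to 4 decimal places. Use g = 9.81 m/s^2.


We use the deep-water celerity formula:
C = g * T / (2 * pi)
C = 9.81 * 5.3 / (2 * 3.14159...)
C = 51.993000 / 6.283185
C = 8.2749 m/s

8.2749


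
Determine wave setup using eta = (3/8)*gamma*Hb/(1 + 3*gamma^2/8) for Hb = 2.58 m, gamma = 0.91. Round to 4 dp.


eta = (3/8) * gamma * Hb / (1 + 3*gamma^2/8)
Numerator = (3/8) * 0.91 * 2.58 = 0.880425
Denominator = 1 + 3*0.91^2/8 = 1 + 0.310538 = 1.310538
eta = 0.880425 / 1.310538
eta = 0.6718 m

0.6718


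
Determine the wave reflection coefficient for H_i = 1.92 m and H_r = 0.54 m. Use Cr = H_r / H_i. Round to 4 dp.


Cr = H_r / H_i
Cr = 0.54 / 1.92
Cr = 0.2813

0.2813


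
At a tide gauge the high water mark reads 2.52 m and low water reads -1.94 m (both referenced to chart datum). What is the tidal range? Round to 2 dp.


Tidal range = High water - Low water
Tidal range = 2.52 - (-1.94)
Tidal range = 4.46 m

4.46


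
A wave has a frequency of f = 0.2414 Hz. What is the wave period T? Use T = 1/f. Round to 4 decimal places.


T = 1 / f
T = 1 / 0.2414
T = 4.1425 s

4.1425


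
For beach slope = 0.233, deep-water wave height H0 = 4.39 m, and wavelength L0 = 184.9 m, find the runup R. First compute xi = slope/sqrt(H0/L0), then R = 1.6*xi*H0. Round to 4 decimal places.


xi = slope / sqrt(H0/L0)
H0/L0 = 4.39/184.9 = 0.023743
sqrt(0.023743) = 0.154086
xi = 0.233 / 0.154086 = 1.512140
R = 1.6 * xi * H0 = 1.6 * 1.512140 * 4.39
R = 10.6213 m

10.6213


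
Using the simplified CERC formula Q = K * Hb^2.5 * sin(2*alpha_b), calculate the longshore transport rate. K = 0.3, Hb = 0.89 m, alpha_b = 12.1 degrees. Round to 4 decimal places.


Q = K * Hb^2.5 * sin(2 * alpha_b)
Hb^2.5 = 0.89^2.5 = 0.747266
sin(2 * 12.1) = sin(24.2) = 0.409923
Q = 0.3 * 0.747266 * 0.409923
Q = 0.0919 m^3/s

0.0919


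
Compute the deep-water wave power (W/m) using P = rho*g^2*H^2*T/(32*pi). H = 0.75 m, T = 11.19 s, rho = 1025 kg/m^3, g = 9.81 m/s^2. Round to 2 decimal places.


P = rho * g^2 * H^2 * T / (32 * pi)
P = 1025 * 9.81^2 * 0.75^2 * 11.19 / (32 * pi)
P = 1025 * 96.2361 * 0.5625 * 11.19 / 100.53096
P = 6176.10 W/m

6176.10


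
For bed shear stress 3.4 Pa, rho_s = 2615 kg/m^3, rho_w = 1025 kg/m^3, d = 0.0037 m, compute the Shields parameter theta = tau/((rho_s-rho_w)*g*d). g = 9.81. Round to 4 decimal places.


theta = tau / ((rho_s - rho_w) * g * d)
rho_s - rho_w = 2615 - 1025 = 1590
Denominator = 1590 * 9.81 * 0.0037 = 57.712230
theta = 3.4 / 57.712230
theta = 0.0589

0.0589


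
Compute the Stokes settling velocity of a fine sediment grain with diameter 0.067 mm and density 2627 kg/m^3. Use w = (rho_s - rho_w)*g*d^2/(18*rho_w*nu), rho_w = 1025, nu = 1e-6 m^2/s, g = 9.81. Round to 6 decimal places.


w = (rho_s - rho_w) * g * d^2 / (18 * rho_w * nu)
d = 0.067 mm = 0.000067 m
rho_s - rho_w = 2627 - 1025 = 1602
Numerator = 1602 * 9.81 * (0.000067)^2 = 0.000070547418
Denominator = 18 * 1025 * 1e-6 = 0.018450
w = 0.003824 m/s

0.003824


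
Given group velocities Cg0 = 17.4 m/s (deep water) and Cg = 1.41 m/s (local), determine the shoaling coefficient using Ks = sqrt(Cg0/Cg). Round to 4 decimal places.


Ks = sqrt(Cg0 / Cg)
Ks = sqrt(17.4 / 1.41)
Ks = sqrt(12.3404)
Ks = 3.5129

3.5129


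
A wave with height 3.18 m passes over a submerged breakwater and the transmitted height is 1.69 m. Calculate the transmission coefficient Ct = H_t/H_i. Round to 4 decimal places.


Ct = H_t / H_i
Ct = 1.69 / 3.18
Ct = 0.5314

0.5314


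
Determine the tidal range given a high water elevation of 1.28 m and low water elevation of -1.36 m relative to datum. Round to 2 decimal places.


Tidal range = High water - Low water
Tidal range = 1.28 - (-1.36)
Tidal range = 2.64 m

2.64


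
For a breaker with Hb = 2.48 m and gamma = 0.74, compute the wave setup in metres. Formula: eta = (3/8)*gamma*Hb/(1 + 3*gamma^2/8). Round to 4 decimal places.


eta = (3/8) * gamma * Hb / (1 + 3*gamma^2/8)
Numerator = (3/8) * 0.74 * 2.48 = 0.688200
Denominator = 1 + 3*0.74^2/8 = 1 + 0.205350 = 1.205350
eta = 0.688200 / 1.205350
eta = 0.5710 m

0.5710


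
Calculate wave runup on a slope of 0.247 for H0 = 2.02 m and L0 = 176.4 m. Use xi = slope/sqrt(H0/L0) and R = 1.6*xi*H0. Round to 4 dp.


xi = slope / sqrt(H0/L0)
H0/L0 = 2.02/176.4 = 0.011451
sqrt(0.011451) = 0.107011
xi = 0.247 / 0.107011 = 2.308185
R = 1.6 * xi * H0 = 1.6 * 2.308185 * 2.02
R = 7.4601 m

7.4601


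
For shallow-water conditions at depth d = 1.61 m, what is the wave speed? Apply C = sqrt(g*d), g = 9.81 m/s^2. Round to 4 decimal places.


Using the shallow-water approximation:
C = sqrt(g * d) = sqrt(9.81 * 1.61)
C = sqrt(15.7941)
C = 3.9742 m/s

3.9742


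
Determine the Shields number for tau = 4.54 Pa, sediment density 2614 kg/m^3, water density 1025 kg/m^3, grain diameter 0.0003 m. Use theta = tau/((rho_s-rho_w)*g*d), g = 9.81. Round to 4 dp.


theta = tau / ((rho_s - rho_w) * g * d)
rho_s - rho_w = 2614 - 1025 = 1589
Denominator = 1589 * 9.81 * 0.0003 = 4.676427
theta = 4.54 / 4.676427
theta = 0.9708

0.9708


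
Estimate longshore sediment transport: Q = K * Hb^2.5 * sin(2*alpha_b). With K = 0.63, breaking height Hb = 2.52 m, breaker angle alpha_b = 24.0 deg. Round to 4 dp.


Q = K * Hb^2.5 * sin(2 * alpha_b)
Hb^2.5 = 2.52^2.5 = 10.080947
sin(2 * 24.0) = sin(48.0) = 0.743145
Q = 0.63 * 10.080947 * 0.743145
Q = 4.7197 m^3/s

4.7197


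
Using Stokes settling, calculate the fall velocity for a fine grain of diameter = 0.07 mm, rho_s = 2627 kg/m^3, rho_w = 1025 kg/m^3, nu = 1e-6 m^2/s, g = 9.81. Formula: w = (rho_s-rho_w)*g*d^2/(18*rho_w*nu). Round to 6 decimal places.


w = (rho_s - rho_w) * g * d^2 / (18 * rho_w * nu)
d = 0.07 mm = 0.000070 m
rho_s - rho_w = 2627 - 1025 = 1602
Numerator = 1602 * 9.81 * (0.000070)^2 = 0.000077006538
Denominator = 18 * 1025 * 1e-6 = 0.018450
w = 0.004174 m/s

0.004174


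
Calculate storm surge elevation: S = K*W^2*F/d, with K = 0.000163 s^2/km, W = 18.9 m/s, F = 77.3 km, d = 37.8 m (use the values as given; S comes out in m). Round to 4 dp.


S = K * W^2 * F / d
W^2 = 18.9^2 = 357.21
S = 0.000163 * 357.21 * 77.3 / 37.8
Numerator = 0.000163 * 357.21 * 77.3 = 4.500810
S = 4.500810 / 37.8 = 0.1191 m

0.1191


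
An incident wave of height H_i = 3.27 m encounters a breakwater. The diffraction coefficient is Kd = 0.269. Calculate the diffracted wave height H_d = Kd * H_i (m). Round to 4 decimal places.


H_d = Kd * H_i
H_d = 0.269 * 3.27
H_d = 0.8796 m

0.8796


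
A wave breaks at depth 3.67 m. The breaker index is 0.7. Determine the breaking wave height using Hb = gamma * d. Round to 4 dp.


Hb = gamma * d
Hb = 0.7 * 3.67
Hb = 2.5690 m

2.5690


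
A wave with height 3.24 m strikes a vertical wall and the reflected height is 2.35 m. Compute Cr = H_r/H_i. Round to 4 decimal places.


Cr = H_r / H_i
Cr = 2.35 / 3.24
Cr = 0.7253

0.7253


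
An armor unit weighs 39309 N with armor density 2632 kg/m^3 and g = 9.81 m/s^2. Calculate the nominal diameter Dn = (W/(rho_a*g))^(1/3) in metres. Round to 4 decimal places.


V = W / (rho_a * g)
V = 39309 / (2632 * 9.81)
V = 39309 / 25819.92
V = 1.522429 m^3
Dn = V^(1/3) = 1.522429^(1/3)
Dn = 1.1504 m

1.1504


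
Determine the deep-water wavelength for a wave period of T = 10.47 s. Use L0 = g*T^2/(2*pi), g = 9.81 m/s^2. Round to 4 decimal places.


L0 = g * T^2 / (2 * pi)
L0 = 9.81 * 10.47^2 / (2 * pi)
L0 = 9.81 * 109.6209 / 6.28319
L0 = 1075.3810 / 6.28319
L0 = 171.1522 m

171.1522


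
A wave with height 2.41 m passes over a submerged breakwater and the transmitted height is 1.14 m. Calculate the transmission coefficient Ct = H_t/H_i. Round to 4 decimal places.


Ct = H_t / H_i
Ct = 1.14 / 2.41
Ct = 0.4730

0.4730


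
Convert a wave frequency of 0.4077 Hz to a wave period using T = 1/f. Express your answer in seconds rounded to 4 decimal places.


T = 1 / f
T = 1 / 0.4077
T = 2.4528 s

2.4528


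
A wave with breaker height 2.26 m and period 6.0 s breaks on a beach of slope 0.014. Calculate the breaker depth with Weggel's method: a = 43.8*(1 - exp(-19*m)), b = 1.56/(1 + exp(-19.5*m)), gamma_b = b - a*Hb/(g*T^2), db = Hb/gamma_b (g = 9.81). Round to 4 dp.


a = 43.8 * (1 - exp(-19 * m))
exp(-19 * 0.014) = exp(-0.2660) = 0.766439
a = 43.8 * (1 - 0.766439) = 10.229966
b = 1.56 / (1 + exp(-19.5 * m))
exp(-19.5 * 0.014) = exp(-0.2730) = 0.761093
b = 1.56 / (1 + 0.761093) = 0.885814
Hb / (g * T^2) = 2.26 / (9.81 * 6.0^2) = 2.26 / 353.1600 = 0.00639937
gamma_b = b - a * Hb/(g*T^2) = 0.885814 - 10.229966 * 0.00639937 = 0.820348
db = Hb / gamma_b = 2.26 / 0.820348
db = 2.7549 m

2.7549


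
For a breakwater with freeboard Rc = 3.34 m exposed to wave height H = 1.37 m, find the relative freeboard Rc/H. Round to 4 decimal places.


Relative freeboard = Rc / H
= 3.34 / 1.37
= 2.4380

2.4380


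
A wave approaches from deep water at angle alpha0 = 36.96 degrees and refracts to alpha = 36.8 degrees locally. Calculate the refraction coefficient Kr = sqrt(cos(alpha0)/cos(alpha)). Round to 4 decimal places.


Kr = sqrt(cos(alpha0) / cos(alpha))
cos(36.96) = 0.799055
cos(36.8) = 0.800731
Kr = sqrt(0.799055 / 0.800731)
Kr = sqrt(0.997907)
Kr = 0.9990

0.9990


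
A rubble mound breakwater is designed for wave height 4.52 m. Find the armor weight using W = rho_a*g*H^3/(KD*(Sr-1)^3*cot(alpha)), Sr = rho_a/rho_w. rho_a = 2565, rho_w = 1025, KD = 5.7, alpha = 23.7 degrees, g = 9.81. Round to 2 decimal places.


Sr = rho_a / rho_w = 2565 / 1025 = 2.502439
(Sr - 1) = 1.502439
(Sr - 1)^3 = 3.391490
cot(23.7) = 1 / tan(23.7) = 1 / 0.438969 = 2.278064
Numerator = 2565 * 9.81 * 4.52^3 = 2323655.1806
Denominator = 5.7 * 3.391490 * 2.278064 = 44.038373
W = 2323655.1806 / 44.038373
W = 52764.33 N

52764.33


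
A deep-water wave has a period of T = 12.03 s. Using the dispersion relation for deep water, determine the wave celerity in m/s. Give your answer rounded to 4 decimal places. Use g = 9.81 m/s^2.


We use the deep-water celerity formula:
C = g * T / (2 * pi)
C = 9.81 * 12.03 / (2 * 3.14159...)
C = 118.014300 / 6.283185
C = 18.7826 m/s

18.7826


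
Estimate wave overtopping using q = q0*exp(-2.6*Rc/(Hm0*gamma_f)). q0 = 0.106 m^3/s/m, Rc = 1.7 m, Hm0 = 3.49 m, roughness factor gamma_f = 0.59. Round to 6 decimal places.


q = q0 * exp(-2.6 * Rc / (Hm0 * gamma_f))
Exponent = -2.6 * 1.7 / (3.49 * 0.59)
= -2.6 * 1.7 / 2.0591
= -2.146569
exp(-2.146569) = 0.116885
q = 0.106 * 0.116885
q = 0.012390 m^3/s/m

0.012390


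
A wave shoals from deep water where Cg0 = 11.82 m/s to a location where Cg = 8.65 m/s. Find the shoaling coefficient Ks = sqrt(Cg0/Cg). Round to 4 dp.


Ks = sqrt(Cg0 / Cg)
Ks = sqrt(11.82 / 8.65)
Ks = sqrt(1.3665)
Ks = 1.1690

1.1690


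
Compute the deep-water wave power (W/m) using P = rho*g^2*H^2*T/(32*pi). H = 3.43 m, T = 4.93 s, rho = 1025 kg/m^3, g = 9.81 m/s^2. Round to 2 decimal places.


P = rho * g^2 * H^2 * T / (32 * pi)
P = 1025 * 9.81^2 * 3.43^2 * 4.93 / (32 * pi)
P = 1025 * 96.2361 * 11.7649 * 4.93 / 100.53096
P = 56911.13 W/m

56911.13


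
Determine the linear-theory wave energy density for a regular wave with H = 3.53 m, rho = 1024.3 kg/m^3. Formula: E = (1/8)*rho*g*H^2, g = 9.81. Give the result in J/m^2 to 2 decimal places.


E = (1/8) * rho * g * H^2
E = (1/8) * 1024.3 * 9.81 * 3.53^2
E = 0.125 * 1024.3 * 9.81 * 12.4609
E = 15651.49 J/m^2

15651.49


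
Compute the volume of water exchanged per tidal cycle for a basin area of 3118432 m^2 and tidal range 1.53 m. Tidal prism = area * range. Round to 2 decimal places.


Tidal prism = Area * Tidal range
P = 3118432 * 1.53
P = 4771200.96 m^3

4771200.96


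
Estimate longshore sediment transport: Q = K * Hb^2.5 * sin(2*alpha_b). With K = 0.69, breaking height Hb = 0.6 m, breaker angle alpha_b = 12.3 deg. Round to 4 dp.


Q = K * Hb^2.5 * sin(2 * alpha_b)
Hb^2.5 = 0.6^2.5 = 0.278855
sin(2 * 12.3) = sin(24.6) = 0.416281
Q = 0.69 * 0.278855 * 0.416281
Q = 0.0801 m^3/s

0.0801


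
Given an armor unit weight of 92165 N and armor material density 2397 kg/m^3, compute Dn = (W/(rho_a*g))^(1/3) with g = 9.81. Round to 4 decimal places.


V = W / (rho_a * g)
V = 92165 / (2397 * 9.81)
V = 92165 / 23514.57
V = 3.919485 m^3
Dn = V^(1/3) = 3.919485^(1/3)
Dn = 1.5767 m

1.5767


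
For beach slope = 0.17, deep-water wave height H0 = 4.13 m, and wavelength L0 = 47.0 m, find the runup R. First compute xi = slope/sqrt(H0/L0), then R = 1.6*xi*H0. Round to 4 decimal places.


xi = slope / sqrt(H0/L0)
H0/L0 = 4.13/47.0 = 0.087872
sqrt(0.087872) = 0.296433
xi = 0.17 / 0.296433 = 0.573486
R = 1.6 * xi * H0 = 1.6 * 0.573486 * 4.13
R = 3.7896 m

3.7896


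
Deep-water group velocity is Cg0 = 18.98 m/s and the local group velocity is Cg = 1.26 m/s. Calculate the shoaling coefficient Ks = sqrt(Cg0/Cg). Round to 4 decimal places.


Ks = sqrt(Cg0 / Cg)
Ks = sqrt(18.98 / 1.26)
Ks = sqrt(15.0635)
Ks = 3.8812

3.8812


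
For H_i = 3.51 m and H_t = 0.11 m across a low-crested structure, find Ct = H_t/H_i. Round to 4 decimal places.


Ct = H_t / H_i
Ct = 0.11 / 3.51
Ct = 0.0313

0.0313


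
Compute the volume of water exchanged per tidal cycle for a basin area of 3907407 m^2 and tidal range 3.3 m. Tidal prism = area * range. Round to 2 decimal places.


Tidal prism = Area * Tidal range
P = 3907407 * 3.3
P = 12894443.10 m^3

12894443.10


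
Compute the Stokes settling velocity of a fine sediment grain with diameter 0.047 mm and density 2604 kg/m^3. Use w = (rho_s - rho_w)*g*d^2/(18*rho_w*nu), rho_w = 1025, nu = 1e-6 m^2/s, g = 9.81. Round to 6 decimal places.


w = (rho_s - rho_w) * g * d^2 / (18 * rho_w * nu)
d = 0.047 mm = 0.000047 m
rho_s - rho_w = 2604 - 1025 = 1579
Numerator = 1579 * 9.81 * (0.000047)^2 = 0.000034217388
Denominator = 18 * 1025 * 1e-6 = 0.018450
w = 0.001855 m/s

0.001855


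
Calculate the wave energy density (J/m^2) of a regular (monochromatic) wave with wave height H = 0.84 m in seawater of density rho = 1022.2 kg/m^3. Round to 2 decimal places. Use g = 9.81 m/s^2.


E = (1/8) * rho * g * H^2
E = (1/8) * 1022.2 * 9.81 * 0.84^2
E = 0.125 * 1022.2 * 9.81 * 0.7056
E = 884.45 J/m^2

884.45


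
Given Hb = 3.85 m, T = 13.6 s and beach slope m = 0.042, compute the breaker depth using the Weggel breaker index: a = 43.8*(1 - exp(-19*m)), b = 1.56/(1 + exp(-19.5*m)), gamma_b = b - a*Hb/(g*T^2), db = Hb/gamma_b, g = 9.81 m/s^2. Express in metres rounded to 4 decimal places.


a = 43.8 * (1 - exp(-19 * m))
exp(-19 * 0.042) = exp(-0.7980) = 0.450229
a = 43.8 * (1 - 0.450229) = 24.079991
b = 1.56 / (1 + exp(-19.5 * m))
exp(-19.5 * 0.042) = exp(-0.8190) = 0.440872
b = 1.56 / (1 + 0.440872) = 1.082677
Hb / (g * T^2) = 3.85 / (9.81 * 13.6^2) = 3.85 / 1814.4576 = 0.00212185
gamma_b = b - a * Hb/(g*T^2) = 1.082677 - 24.079991 * 0.00212185 = 1.031583
db = Hb / gamma_b = 3.85 / 1.031583
db = 3.7321 m

3.7321


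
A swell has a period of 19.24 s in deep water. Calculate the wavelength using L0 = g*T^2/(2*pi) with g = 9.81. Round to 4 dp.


L0 = g * T^2 / (2 * pi)
L0 = 9.81 * 19.24^2 / (2 * pi)
L0 = 9.81 * 370.1776 / 6.28319
L0 = 3631.4423 / 6.28319
L0 = 577.9620 m

577.9620


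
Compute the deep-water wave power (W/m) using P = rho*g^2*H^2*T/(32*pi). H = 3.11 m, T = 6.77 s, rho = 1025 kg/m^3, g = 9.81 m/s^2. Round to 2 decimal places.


P = rho * g^2 * H^2 * T / (32 * pi)
P = 1025 * 9.81^2 * 3.11^2 * 6.77 / (32 * pi)
P = 1025 * 96.2361 * 9.6721 * 6.77 / 100.53096
P = 64249.75 W/m

64249.75


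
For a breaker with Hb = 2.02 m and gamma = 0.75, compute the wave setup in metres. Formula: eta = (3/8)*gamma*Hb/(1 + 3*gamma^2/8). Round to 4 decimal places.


eta = (3/8) * gamma * Hb / (1 + 3*gamma^2/8)
Numerator = (3/8) * 0.75 * 2.02 = 0.568125
Denominator = 1 + 3*0.75^2/8 = 1 + 0.210938 = 1.210938
eta = 0.568125 / 1.210938
eta = 0.4692 m

0.4692


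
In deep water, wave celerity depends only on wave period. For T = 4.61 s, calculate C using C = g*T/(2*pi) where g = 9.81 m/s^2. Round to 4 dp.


We use the deep-water celerity formula:
C = g * T / (2 * pi)
C = 9.81 * 4.61 / (2 * 3.14159...)
C = 45.224100 / 6.283185
C = 7.1976 m/s

7.1976


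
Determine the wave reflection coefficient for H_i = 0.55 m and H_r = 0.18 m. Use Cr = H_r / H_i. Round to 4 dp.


Cr = H_r / H_i
Cr = 0.18 / 0.55
Cr = 0.3273

0.3273


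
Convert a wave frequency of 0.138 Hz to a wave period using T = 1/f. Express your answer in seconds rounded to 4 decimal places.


T = 1 / f
T = 1 / 0.138
T = 7.2464 s

7.2464


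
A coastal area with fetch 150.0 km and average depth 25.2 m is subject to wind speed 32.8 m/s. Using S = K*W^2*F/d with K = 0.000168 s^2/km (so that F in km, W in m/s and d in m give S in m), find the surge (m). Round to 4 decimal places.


S = K * W^2 * F / d
W^2 = 32.8^2 = 1075.84
S = 0.000168 * 1075.84 * 150.0 / 25.2
Numerator = 0.000168 * 1075.84 * 150.0 = 27.111168
S = 27.111168 / 25.2 = 1.0758 m

1.0758


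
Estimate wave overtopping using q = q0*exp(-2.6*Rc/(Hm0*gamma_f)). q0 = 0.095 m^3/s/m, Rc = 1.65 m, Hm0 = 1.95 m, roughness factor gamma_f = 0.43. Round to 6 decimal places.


q = q0 * exp(-2.6 * Rc / (Hm0 * gamma_f))
Exponent = -2.6 * 1.65 / (1.95 * 0.43)
= -2.6 * 1.65 / 0.8385
= -5.116279
exp(-5.116279) = 0.005998
q = 0.095 * 0.005998
q = 0.000570 m^3/s/m

0.000570


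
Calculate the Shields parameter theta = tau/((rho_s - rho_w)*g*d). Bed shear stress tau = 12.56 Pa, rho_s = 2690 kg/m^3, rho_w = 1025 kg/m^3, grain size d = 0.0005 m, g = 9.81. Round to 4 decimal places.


theta = tau / ((rho_s - rho_w) * g * d)
rho_s - rho_w = 2690 - 1025 = 1665
Denominator = 1665 * 9.81 * 0.0005 = 8.166825
theta = 12.56 / 8.166825
theta = 1.5379

1.5379


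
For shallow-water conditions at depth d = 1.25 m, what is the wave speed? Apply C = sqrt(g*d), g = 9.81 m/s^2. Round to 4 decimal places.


Using the shallow-water approximation:
C = sqrt(g * d) = sqrt(9.81 * 1.25)
C = sqrt(12.2625)
C = 3.5018 m/s

3.5018


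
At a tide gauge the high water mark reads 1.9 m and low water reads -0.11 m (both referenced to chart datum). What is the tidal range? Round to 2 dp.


Tidal range = High water - Low water
Tidal range = 1.9 - (-0.11)
Tidal range = 2.01 m

2.01


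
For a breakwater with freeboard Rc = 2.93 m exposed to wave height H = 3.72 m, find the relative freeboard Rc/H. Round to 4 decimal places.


Relative freeboard = Rc / H
= 2.93 / 3.72
= 0.7876

0.7876


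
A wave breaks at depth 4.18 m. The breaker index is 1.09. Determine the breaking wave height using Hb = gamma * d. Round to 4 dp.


Hb = gamma * d
Hb = 1.09 * 4.18
Hb = 4.5562 m

4.5562


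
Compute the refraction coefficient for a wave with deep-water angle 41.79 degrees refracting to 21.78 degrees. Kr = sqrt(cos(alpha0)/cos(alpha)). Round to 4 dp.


Kr = sqrt(cos(alpha0) / cos(alpha))
cos(41.79) = 0.745592
cos(21.78) = 0.928615
Kr = sqrt(0.745592 / 0.928615)
Kr = sqrt(0.802908)
Kr = 0.8961

0.8961


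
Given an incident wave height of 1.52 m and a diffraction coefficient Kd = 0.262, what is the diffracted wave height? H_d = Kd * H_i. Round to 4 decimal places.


H_d = Kd * H_i
H_d = 0.262 * 1.52
H_d = 0.3982 m

0.3982


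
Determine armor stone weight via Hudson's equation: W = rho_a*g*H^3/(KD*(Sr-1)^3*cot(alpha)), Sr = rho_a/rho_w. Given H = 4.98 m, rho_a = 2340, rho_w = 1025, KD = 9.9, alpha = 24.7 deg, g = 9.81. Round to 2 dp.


Sr = rho_a / rho_w = 2340 / 1025 = 2.282927
(Sr - 1) = 1.282927
(Sr - 1)^3 = 2.111571
cot(24.7) = 1 / tan(24.7) = 1 / 0.459949 = 2.174156
Numerator = 2340 * 9.81 * 4.98^3 = 2835129.4488
Denominator = 9.9 * 2.111571 * 2.174156 = 45.449755
W = 2835129.4488 / 45.449755
W = 62379.42 N

62379.42


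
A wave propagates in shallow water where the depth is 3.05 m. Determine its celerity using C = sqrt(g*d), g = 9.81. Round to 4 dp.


Using the shallow-water approximation:
C = sqrt(g * d) = sqrt(9.81 * 3.05)
C = sqrt(29.9205)
C = 5.4700 m/s

5.4700


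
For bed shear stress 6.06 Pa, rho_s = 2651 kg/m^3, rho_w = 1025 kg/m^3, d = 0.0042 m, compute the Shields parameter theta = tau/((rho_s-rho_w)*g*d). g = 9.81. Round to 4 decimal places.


theta = tau / ((rho_s - rho_w) * g * d)
rho_s - rho_w = 2651 - 1025 = 1626
Denominator = 1626 * 9.81 * 0.0042 = 66.994452
theta = 6.06 / 66.994452
theta = 0.0905

0.0905


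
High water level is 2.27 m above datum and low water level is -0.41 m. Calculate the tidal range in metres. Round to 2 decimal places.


Tidal range = High water - Low water
Tidal range = 2.27 - (-0.41)
Tidal range = 2.68 m

2.68


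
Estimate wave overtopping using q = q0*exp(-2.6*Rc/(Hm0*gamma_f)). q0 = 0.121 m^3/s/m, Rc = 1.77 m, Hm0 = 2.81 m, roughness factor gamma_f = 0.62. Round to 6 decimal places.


q = q0 * exp(-2.6 * Rc / (Hm0 * gamma_f))
Exponent = -2.6 * 1.77 / (2.81 * 0.62)
= -2.6 * 1.77 / 1.7422
= -2.641488
exp(-2.641488) = 0.071255
q = 0.121 * 0.071255
q = 0.008622 m^3/s/m

0.008622


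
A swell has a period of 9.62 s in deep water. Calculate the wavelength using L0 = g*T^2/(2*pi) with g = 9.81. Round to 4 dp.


L0 = g * T^2 / (2 * pi)
L0 = 9.81 * 9.62^2 / (2 * pi)
L0 = 9.81 * 92.5444 / 6.28319
L0 = 907.8606 / 6.28319
L0 = 144.4905 m

144.4905


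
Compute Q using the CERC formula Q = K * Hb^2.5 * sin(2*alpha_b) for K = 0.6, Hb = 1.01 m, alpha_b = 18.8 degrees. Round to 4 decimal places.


Q = K * Hb^2.5 * sin(2 * alpha_b)
Hb^2.5 = 1.01^2.5 = 1.025188
sin(2 * 18.8) = sin(37.6) = 0.610145
Q = 0.6 * 1.025188 * 0.610145
Q = 0.3753 m^3/s

0.3753


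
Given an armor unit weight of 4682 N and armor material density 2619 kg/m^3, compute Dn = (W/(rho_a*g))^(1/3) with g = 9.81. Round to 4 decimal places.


V = W / (rho_a * g)
V = 4682 / (2619 * 9.81)
V = 4682 / 25692.39
V = 0.182233 m^3
Dn = V^(1/3) = 0.182233^(1/3)
Dn = 0.5669 m

0.5669


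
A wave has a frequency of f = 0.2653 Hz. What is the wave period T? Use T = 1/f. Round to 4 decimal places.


T = 1 / f
T = 1 / 0.2653
T = 3.7693 s

3.7693


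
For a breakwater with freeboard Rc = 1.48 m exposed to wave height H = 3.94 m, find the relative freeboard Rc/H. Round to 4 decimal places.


Relative freeboard = Rc / H
= 1.48 / 3.94
= 0.3756

0.3756


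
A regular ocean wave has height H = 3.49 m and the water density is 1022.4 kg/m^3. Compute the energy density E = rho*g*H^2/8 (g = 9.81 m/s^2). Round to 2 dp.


E = (1/8) * rho * g * H^2
E = (1/8) * 1022.4 * 9.81 * 3.49^2
E = 0.125 * 1022.4 * 9.81 * 12.1801
E = 15270.41 J/m^2

15270.41


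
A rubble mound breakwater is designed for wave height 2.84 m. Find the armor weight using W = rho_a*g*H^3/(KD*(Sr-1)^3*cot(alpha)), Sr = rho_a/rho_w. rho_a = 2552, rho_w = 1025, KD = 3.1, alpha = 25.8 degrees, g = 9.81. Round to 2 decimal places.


Sr = rho_a / rho_w = 2552 / 1025 = 2.489756
(Sr - 1) = 1.489756
(Sr - 1)^3 = 3.306325
cot(25.8) = 1 / tan(25.8) = 1 / 0.483419 = 2.068599
Numerator = 2552 * 9.81 * 2.84^3 = 573462.0694
Denominator = 3.1 * 3.306325 * 2.068599 = 21.202330
W = 573462.0694 / 21.202330
W = 27047.12 N

27047.12


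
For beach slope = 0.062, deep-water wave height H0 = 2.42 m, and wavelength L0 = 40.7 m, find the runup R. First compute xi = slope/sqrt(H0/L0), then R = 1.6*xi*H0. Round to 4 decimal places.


xi = slope / sqrt(H0/L0)
H0/L0 = 2.42/40.7 = 0.059459
sqrt(0.059459) = 0.243843
xi = 0.062 / 0.243843 = 0.254262
R = 1.6 * xi * H0 = 1.6 * 0.254262 * 2.42
R = 0.9845 m

0.9845


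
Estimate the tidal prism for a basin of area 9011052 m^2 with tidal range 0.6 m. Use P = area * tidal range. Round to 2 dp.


Tidal prism = Area * Tidal range
P = 9011052 * 0.6
P = 5406631.20 m^3

5406631.20


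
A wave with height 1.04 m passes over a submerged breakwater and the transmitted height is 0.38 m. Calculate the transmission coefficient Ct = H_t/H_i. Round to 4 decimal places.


Ct = H_t / H_i
Ct = 0.38 / 1.04
Ct = 0.3654

0.3654


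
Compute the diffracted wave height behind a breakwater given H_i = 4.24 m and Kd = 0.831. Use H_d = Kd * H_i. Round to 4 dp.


H_d = Kd * H_i
H_d = 0.831 * 4.24
H_d = 3.5234 m

3.5234


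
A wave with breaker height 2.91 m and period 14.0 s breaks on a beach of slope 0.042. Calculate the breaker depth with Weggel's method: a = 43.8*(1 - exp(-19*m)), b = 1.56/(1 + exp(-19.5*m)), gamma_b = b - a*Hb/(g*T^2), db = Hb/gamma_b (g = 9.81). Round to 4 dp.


a = 43.8 * (1 - exp(-19 * m))
exp(-19 * 0.042) = exp(-0.7980) = 0.450229
a = 43.8 * (1 - 0.450229) = 24.079991
b = 1.56 / (1 + exp(-19.5 * m))
exp(-19.5 * 0.042) = exp(-0.8190) = 0.440872
b = 1.56 / (1 + 0.440872) = 1.082677
Hb / (g * T^2) = 2.91 / (9.81 * 14.0^2) = 2.91 / 1922.7600 = 0.00151345
gamma_b = b - a * Hb/(g*T^2) = 1.082677 - 24.079991 * 0.00151345 = 1.046234
db = Hb / gamma_b = 2.91 / 1.046234
db = 2.7814 m

2.7814


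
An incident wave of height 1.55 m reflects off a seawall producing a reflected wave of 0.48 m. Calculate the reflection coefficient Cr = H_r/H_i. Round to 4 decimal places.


Cr = H_r / H_i
Cr = 0.48 / 1.55
Cr = 0.3097

0.3097


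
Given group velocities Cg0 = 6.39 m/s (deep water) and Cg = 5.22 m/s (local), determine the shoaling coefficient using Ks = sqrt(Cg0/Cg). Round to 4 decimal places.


Ks = sqrt(Cg0 / Cg)
Ks = sqrt(6.39 / 5.22)
Ks = sqrt(1.2241)
Ks = 1.1064

1.1064


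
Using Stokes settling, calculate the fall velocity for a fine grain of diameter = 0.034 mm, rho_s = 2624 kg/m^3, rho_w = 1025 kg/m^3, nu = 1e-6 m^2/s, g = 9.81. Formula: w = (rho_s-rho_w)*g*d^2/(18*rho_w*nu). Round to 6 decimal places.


w = (rho_s - rho_w) * g * d^2 / (18 * rho_w * nu)
d = 0.034 mm = 0.000034 m
rho_s - rho_w = 2624 - 1025 = 1599
Numerator = 1599 * 9.81 * (0.000034)^2 = 0.000018133236
Denominator = 18 * 1025 * 1e-6 = 0.018450
w = 0.000983 m/s

0.000983


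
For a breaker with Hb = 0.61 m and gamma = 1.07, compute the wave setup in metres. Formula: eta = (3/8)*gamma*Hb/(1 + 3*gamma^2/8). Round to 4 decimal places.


eta = (3/8) * gamma * Hb / (1 + 3*gamma^2/8)
Numerator = (3/8) * 1.07 * 0.61 = 0.244762
Denominator = 1 + 3*1.07^2/8 = 1 + 0.429338 = 1.429338
eta = 0.244762 / 1.429338
eta = 0.1712 m

0.1712


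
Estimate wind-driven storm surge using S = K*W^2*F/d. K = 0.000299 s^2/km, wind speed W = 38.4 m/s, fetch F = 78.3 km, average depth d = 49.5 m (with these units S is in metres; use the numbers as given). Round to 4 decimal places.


S = K * W^2 * F / d
W^2 = 38.4^2 = 1474.56
S = 0.000299 * 1474.56 * 78.3 / 49.5
Numerator = 0.000299 * 1474.56 * 78.3 = 34.521956
S = 34.521956 / 49.5 = 0.6974 m

0.6974


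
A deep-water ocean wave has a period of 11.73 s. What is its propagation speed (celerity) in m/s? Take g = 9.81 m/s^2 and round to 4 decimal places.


We use the deep-water celerity formula:
C = g * T / (2 * pi)
C = 9.81 * 11.73 / (2 * 3.14159...)
C = 115.071300 / 6.283185
C = 18.3142 m/s

18.3142


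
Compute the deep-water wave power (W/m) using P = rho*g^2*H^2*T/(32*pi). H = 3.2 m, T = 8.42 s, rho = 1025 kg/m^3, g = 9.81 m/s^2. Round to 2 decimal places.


P = rho * g^2 * H^2 * T / (32 * pi)
P = 1025 * 9.81^2 * 3.2^2 * 8.42 / (32 * pi)
P = 1025 * 96.2361 * 10.2400 * 8.42 / 100.53096
P = 84600.72 W/m

84600.72


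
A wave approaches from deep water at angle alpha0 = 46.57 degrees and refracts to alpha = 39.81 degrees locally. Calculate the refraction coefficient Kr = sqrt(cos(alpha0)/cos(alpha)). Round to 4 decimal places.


Kr = sqrt(cos(alpha0) / cos(alpha))
cos(46.57) = 0.687468
cos(39.81) = 0.768172
Kr = sqrt(0.687468 / 0.768172)
Kr = sqrt(0.894940)
Kr = 0.9460

0.9460


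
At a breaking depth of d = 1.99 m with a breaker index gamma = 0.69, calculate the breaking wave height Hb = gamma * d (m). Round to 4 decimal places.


Hb = gamma * d
Hb = 0.69 * 1.99
Hb = 1.3731 m

1.3731


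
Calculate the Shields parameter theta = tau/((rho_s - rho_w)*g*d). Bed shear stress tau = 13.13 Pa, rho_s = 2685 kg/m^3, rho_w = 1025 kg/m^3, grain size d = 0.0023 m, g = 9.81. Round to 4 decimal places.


theta = tau / ((rho_s - rho_w) * g * d)
rho_s - rho_w = 2685 - 1025 = 1660
Denominator = 1660 * 9.81 * 0.0023 = 37.454580
theta = 13.13 / 37.454580
theta = 0.3506

0.3506


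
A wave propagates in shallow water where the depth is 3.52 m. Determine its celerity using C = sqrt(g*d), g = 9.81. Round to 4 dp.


Using the shallow-water approximation:
C = sqrt(g * d) = sqrt(9.81 * 3.52)
C = sqrt(34.5312)
C = 5.8763 m/s

5.8763


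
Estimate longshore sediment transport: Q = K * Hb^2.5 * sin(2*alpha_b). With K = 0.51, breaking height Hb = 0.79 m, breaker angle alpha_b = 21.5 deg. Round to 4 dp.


Q = K * Hb^2.5 * sin(2 * alpha_b)
Hb^2.5 = 0.79^2.5 = 0.554712
sin(2 * 21.5) = sin(43.0) = 0.681998
Q = 0.51 * 0.554712 * 0.681998
Q = 0.1929 m^3/s

0.1929


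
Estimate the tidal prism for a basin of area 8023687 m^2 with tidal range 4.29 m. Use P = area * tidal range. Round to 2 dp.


Tidal prism = Area * Tidal range
P = 8023687 * 4.29
P = 34421617.23 m^3

34421617.23


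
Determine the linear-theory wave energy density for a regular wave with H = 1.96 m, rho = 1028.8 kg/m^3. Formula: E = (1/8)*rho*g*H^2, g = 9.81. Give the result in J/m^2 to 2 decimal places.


E = (1/8) * rho * g * H^2
E = (1/8) * 1028.8 * 9.81 * 1.96^2
E = 0.125 * 1028.8 * 9.81 * 3.8416
E = 4846.43 J/m^2

4846.43


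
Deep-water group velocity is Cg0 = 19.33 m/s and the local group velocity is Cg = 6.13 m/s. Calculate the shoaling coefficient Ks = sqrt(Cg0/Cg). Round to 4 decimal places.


Ks = sqrt(Cg0 / Cg)
Ks = sqrt(19.33 / 6.13)
Ks = sqrt(3.1533)
Ks = 1.7758

1.7758


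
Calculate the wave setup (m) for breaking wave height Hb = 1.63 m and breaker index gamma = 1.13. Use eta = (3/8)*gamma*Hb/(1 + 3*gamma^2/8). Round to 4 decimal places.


eta = (3/8) * gamma * Hb / (1 + 3*gamma^2/8)
Numerator = (3/8) * 1.13 * 1.63 = 0.690712
Denominator = 1 + 3*1.13^2/8 = 1 + 0.478838 = 1.478838
eta = 0.690712 / 1.478838
eta = 0.4671 m

0.4671


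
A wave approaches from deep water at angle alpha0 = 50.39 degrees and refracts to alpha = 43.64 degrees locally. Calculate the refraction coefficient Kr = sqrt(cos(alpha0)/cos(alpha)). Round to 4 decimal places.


Kr = sqrt(cos(alpha0) / cos(alpha))
cos(50.39) = 0.637558
cos(43.64) = 0.723690
Kr = sqrt(0.637558 / 0.723690)
Kr = sqrt(0.880983)
Kr = 0.9386

0.9386


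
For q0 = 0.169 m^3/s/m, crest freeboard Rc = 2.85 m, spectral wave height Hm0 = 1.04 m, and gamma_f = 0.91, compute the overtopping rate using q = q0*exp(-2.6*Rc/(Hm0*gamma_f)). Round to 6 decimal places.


q = q0 * exp(-2.6 * Rc / (Hm0 * gamma_f))
Exponent = -2.6 * 2.85 / (1.04 * 0.91)
= -2.6 * 2.85 / 0.9464
= -7.829670
exp(-7.829670) = 0.000398
q = 0.169 * 0.000398
q = 0.000067 m^3/s/m

0.000067


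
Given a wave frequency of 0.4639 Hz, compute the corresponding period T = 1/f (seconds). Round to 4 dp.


T = 1 / f
T = 1 / 0.4639
T = 2.1556 s

2.1556


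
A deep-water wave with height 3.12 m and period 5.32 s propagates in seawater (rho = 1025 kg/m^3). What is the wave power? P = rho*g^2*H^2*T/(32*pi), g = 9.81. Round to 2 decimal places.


P = rho * g^2 * H^2 * T / (32 * pi)
P = 1025 * 9.81^2 * 3.12^2 * 5.32 / (32 * pi)
P = 1025 * 96.2361 * 9.7344 * 5.32 / 100.53096
P = 50813.94 W/m

50813.94


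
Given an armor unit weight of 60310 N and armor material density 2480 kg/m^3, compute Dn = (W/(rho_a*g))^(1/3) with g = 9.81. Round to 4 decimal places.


V = W / (rho_a * g)
V = 60310 / (2480 * 9.81)
V = 60310 / 24328.80
V = 2.478955 m^3
Dn = V^(1/3) = 2.478955^(1/3)
Dn = 1.3534 m

1.3534


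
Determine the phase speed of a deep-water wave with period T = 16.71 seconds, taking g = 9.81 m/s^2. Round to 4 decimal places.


We use the deep-water celerity formula:
C = g * T / (2 * pi)
C = 9.81 * 16.71 / (2 * 3.14159...)
C = 163.925100 / 6.283185
C = 26.0895 m/s

26.0895


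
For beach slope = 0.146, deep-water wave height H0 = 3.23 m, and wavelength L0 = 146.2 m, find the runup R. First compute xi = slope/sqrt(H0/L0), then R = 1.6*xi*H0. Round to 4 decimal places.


xi = slope / sqrt(H0/L0)
H0/L0 = 3.23/146.2 = 0.022093
sqrt(0.022093) = 0.148637
xi = 0.146 / 0.148637 = 0.982257
R = 1.6 * xi * H0 = 1.6 * 0.982257 * 3.23
R = 5.0763 m

5.0763


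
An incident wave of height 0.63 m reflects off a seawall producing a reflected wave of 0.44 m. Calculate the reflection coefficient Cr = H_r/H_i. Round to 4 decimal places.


Cr = H_r / H_i
Cr = 0.44 / 0.63
Cr = 0.6984

0.6984


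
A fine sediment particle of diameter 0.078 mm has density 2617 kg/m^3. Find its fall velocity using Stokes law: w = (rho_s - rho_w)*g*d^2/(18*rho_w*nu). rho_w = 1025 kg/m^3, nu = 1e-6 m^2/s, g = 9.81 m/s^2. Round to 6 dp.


w = (rho_s - rho_w) * g * d^2 / (18 * rho_w * nu)
d = 0.078 mm = 0.000078 m
rho_s - rho_w = 2617 - 1025 = 1592
Numerator = 1592 * 9.81 * (0.000078)^2 = 0.000095016992
Denominator = 18 * 1025 * 1e-6 = 0.018450
w = 0.005150 m/s

0.005150


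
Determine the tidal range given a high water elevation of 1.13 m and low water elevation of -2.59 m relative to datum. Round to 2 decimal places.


Tidal range = High water - Low water
Tidal range = 1.13 - (-2.59)
Tidal range = 3.72 m

3.72


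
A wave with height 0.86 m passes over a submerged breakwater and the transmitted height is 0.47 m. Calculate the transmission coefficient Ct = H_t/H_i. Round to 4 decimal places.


Ct = H_t / H_i
Ct = 0.47 / 0.86
Ct = 0.5465

0.5465


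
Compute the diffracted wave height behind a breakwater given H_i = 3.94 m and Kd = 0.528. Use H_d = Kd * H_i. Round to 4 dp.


H_d = Kd * H_i
H_d = 0.528 * 3.94
H_d = 2.0803 m

2.0803


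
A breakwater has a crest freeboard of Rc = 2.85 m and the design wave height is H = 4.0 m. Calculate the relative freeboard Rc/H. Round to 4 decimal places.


Relative freeboard = Rc / H
= 2.85 / 4.0
= 0.7125

0.7125


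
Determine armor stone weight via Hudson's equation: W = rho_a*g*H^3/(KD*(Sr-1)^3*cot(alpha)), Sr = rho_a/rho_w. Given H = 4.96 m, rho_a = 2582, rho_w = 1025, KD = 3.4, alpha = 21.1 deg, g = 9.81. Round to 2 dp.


Sr = rho_a / rho_w = 2582 / 1025 = 2.519024
(Sr - 1) = 1.519024
(Sr - 1)^3 = 3.505050
cot(21.1) = 1 / tan(21.1) = 1 / 0.385868 = 2.591561
Numerator = 2582 * 9.81 * 4.96^3 = 3090795.5250
Denominator = 3.4 * 3.505050 * 2.591561 = 30.884070
W = 3090795.5250 / 30.884070
W = 100077.34 N

100077.34


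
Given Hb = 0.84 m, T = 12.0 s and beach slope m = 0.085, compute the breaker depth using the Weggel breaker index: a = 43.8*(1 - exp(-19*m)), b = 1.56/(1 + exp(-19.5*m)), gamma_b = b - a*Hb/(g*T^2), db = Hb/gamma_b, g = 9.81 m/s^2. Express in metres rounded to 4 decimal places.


a = 43.8 * (1 - exp(-19 * m))
exp(-19 * 0.085) = exp(-1.6150) = 0.198891
a = 43.8 * (1 - 0.198891) = 35.088589
b = 1.56 / (1 + exp(-19.5 * m))
exp(-19.5 * 0.085) = exp(-1.6575) = 0.190615
b = 1.56 / (1 + 0.190615) = 1.310247
Hb / (g * T^2) = 0.84 / (9.81 * 12.0^2) = 0.84 / 1412.6400 = 0.00059463
gamma_b = b - a * Hb/(g*T^2) = 1.310247 - 35.088589 * 0.00059463 = 1.289383
db = Hb / gamma_b = 0.84 / 1.289383
db = 0.6515 m

0.6515


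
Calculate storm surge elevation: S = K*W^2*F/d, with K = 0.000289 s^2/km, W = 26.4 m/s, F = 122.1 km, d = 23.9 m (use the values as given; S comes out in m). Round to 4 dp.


S = K * W^2 * F / d
W^2 = 26.4^2 = 696.96
S = 0.000289 * 696.96 * 122.1 / 23.9
Numerator = 0.000289 * 696.96 * 122.1 = 24.593558
S = 24.593558 / 23.9 = 1.0290 m

1.0290


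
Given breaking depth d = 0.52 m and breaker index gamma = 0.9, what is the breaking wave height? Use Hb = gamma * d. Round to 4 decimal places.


Hb = gamma * d
Hb = 0.9 * 0.52
Hb = 0.4680 m

0.4680
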